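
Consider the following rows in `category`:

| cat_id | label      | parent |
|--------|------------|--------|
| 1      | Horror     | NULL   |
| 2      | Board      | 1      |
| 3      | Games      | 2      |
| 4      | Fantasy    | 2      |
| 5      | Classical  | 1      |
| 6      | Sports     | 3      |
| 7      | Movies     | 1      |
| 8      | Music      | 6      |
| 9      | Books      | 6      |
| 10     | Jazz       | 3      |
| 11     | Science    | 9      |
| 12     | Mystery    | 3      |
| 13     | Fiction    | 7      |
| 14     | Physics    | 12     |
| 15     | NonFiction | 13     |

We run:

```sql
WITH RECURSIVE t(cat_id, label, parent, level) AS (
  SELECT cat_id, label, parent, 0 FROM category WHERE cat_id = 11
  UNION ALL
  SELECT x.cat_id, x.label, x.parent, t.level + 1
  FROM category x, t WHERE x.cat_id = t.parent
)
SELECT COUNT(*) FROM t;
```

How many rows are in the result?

Base: cat_id=11 (Science), parent=9, level 0.
Iteration 1: join on cat_id=9 -> Books (id 9, parent=6, level 1).
Iteration 2: join on cat_id=6 -> Sports (id 6, parent=3, level 2).
Iteration 3: join on cat_id=3 -> Games (id 3, parent=2, level 3).
Iteration 4: join on cat_id=2 -> Board (id 2, parent=1, level 4).
Iteration 5: join on cat_id=1 -> Horror (id 1, parent=NULL, level 5).
Iteration 6: parent is NULL; no match; recursion stops.
Total rows emitted: 6.

6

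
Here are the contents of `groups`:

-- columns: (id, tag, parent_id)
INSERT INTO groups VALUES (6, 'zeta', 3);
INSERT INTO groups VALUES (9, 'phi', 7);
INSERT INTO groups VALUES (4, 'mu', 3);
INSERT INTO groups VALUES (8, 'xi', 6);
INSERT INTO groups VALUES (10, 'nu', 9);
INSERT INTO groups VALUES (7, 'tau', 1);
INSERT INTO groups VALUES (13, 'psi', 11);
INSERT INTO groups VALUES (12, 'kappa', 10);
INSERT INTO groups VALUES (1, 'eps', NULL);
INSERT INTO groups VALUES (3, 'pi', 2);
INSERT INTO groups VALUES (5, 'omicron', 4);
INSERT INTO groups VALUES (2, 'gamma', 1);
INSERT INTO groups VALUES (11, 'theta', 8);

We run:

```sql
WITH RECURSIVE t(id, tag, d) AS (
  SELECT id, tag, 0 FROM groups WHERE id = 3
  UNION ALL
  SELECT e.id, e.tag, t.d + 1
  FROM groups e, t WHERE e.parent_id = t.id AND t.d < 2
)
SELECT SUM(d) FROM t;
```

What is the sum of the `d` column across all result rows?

6

Base: id=3 (pi) at d 0.
Iteration 1: rows with parent_id in {3} -> mu (id 4, d 1), zeta (id 6, d 1).
Iteration 2: rows with parent_id in {4,6} -> omicron (id 5, d 2), xi (id 8, d 2).
Iteration 3: d < 2 fails for all current rows; recursion stops.
SUM(d) = 0 + 1 + 1 + 2 + 2 = 6.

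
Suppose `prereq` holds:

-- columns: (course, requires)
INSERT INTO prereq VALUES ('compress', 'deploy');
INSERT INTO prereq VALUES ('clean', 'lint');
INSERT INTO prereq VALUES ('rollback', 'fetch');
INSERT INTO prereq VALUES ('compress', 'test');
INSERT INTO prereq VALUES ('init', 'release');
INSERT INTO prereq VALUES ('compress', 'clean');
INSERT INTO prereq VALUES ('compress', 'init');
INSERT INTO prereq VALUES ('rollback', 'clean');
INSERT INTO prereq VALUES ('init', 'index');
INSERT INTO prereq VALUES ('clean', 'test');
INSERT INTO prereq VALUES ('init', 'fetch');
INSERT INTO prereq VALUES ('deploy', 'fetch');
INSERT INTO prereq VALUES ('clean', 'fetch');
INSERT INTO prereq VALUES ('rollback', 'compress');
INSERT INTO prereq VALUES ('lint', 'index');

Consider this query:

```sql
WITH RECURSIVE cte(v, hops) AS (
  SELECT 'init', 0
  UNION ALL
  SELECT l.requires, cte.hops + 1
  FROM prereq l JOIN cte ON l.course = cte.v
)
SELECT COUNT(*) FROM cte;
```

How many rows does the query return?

4

Base: (init, hops=0).
Iteration 1: edges from {init} -> (fetch, hops=1), (index, hops=1), (release, hops=1).
Iteration 2: no outgoing edges from {fetch,index,release}; recursion stops.
Total rows emitted: 4.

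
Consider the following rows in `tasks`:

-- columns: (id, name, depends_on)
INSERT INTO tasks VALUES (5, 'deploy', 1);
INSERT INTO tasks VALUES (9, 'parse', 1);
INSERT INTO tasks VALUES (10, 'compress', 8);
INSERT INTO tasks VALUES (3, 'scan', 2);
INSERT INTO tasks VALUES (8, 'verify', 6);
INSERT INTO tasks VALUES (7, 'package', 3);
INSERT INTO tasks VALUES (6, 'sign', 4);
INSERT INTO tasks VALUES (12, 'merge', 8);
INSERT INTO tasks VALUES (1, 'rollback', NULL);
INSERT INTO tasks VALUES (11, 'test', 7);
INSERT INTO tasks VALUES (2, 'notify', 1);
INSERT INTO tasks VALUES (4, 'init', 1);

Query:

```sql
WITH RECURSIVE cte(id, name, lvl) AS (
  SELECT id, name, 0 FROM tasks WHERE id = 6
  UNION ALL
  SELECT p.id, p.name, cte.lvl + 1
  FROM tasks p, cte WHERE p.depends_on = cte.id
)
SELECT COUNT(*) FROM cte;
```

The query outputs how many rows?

Base: id=6 (sign) at lvl 0.
Iteration 1: rows with depends_on in {6} -> verify (id 8, lvl 1).
Iteration 2: rows with depends_on in {8} -> compress (id 10, lvl 2), merge (id 12, lvl 2).
Iteration 3: no rows with depends_on in {10,12}; recursion stops.
Total rows emitted: 4.

4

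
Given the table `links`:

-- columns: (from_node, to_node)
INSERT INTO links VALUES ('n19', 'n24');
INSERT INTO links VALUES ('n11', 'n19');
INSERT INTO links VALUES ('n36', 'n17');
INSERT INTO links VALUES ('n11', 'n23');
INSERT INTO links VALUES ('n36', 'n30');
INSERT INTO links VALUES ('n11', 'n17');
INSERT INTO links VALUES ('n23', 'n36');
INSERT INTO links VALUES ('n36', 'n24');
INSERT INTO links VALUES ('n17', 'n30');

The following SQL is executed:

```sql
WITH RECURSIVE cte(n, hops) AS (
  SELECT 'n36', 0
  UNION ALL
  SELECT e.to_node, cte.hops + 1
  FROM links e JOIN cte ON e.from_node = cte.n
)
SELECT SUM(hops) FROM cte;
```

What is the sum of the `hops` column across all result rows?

Base: (n36, hops=0).
Iteration 1: edges from {n36} -> (n17, hops=1), (n24, hops=1), (n30, hops=1).
Iteration 2: edges from {n17,n24,n30} -> (n30, hops=2).
Iteration 3: no outgoing edges from {n30}; recursion stops.
SUM(hops) = 0 + 1 + 1 + 1 + 2 = 5.

5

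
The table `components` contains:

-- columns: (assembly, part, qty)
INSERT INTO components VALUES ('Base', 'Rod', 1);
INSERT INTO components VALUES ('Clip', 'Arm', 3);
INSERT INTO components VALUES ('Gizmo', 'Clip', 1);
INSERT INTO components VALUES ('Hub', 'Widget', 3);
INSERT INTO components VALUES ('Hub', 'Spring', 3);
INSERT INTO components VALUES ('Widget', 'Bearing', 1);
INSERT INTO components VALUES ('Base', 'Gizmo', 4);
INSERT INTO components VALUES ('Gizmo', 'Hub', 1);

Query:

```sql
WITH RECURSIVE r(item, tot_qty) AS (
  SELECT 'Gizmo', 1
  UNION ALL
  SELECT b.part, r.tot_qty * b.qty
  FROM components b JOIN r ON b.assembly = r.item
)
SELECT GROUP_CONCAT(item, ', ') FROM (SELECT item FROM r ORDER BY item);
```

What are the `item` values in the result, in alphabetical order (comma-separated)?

Arm, Bearing, Clip, Gizmo, Hub, Spring, Widget

Base: (Gizmo, tot_qty=1).
Iteration 1: components of {Gizmo} -> Clip = 1*1 = 1, Hub = 1*1 = 1.
Iteration 2: components of {Clip,Hub} -> Arm = 1*3 = 3, Spring = 1*3 = 3, Widget = 1*3 = 3.
Iteration 3: components of {Arm,Spring,Widget} -> Bearing = 3*1 = 3.
Iteration 4: no further components; recursion stops.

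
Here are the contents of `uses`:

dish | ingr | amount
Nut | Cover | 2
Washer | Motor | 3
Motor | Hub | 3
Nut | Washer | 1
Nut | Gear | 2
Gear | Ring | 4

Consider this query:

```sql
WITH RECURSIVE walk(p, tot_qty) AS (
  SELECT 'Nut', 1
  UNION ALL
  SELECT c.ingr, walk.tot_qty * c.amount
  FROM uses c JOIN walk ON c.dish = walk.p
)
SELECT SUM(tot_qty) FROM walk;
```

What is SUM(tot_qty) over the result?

Base: (Nut, tot_qty=1).
Iteration 1: components of {Nut} -> Cover = 1*2 = 2, Gear = 1*2 = 2, Washer = 1*1 = 1.
Iteration 2: components of {Cover,Gear,Washer} -> Motor = 1*3 = 3, Ring = 2*4 = 8.
Iteration 3: components of {Motor,Ring} -> Hub = 3*3 = 9.
Iteration 4: no further components; recursion stops.
SUM(tot_qty) = 1 + 2 + 1 + 2 + 3 + 8 + 9 = 26.

26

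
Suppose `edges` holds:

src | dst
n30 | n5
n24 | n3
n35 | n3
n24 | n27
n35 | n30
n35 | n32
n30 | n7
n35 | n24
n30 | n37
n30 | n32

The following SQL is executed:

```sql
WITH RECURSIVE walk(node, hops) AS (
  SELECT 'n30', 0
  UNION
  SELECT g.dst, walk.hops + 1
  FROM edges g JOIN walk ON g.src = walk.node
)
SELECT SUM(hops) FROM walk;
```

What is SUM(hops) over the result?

4

Base: (n30, hops=0).
Iteration 1: edges from {n30} -> (n32, hops=1), (n37, hops=1), (n5, hops=1), (n7, hops=1).
Iteration 2: no outgoing edges from {n32,n37,n5,n7}; recursion stops.
SUM(hops) = 0 + 1 + 1 + 1 + 1 = 4.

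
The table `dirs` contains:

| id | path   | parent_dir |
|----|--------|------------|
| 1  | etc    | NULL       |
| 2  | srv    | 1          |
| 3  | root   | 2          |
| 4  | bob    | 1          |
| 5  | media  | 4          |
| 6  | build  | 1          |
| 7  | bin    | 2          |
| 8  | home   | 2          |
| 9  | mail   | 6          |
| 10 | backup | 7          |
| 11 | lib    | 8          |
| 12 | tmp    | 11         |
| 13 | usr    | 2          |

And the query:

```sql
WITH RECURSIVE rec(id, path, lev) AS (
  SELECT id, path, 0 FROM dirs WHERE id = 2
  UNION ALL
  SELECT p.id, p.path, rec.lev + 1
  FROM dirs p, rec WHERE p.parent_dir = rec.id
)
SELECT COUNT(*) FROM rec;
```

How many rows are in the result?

Base: id=2 (srv) at lev 0.
Iteration 1: rows with parent_dir in {2} -> root (id 3, lev 1), bin (id 7, lev 1), home (id 8, lev 1), usr (id 13, lev 1).
Iteration 2: rows with parent_dir in {3,7,8,13} -> backup (id 10, lev 2), lib (id 11, lev 2).
Iteration 3: rows with parent_dir in {10,11} -> tmp (id 12, lev 3).
Iteration 4: no rows with parent_dir in {12}; recursion stops.
Total rows emitted: 8.

8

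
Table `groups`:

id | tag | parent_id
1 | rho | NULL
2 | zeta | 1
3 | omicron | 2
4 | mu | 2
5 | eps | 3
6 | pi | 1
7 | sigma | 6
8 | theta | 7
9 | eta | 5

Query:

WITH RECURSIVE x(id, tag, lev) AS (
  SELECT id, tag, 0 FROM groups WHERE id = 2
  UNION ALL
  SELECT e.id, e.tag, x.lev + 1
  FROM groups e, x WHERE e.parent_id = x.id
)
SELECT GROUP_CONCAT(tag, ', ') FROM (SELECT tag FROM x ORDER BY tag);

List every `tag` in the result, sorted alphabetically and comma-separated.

Base: id=2 (zeta) at lev 0.
Iteration 1: rows with parent_id in {2} -> omicron (id 3, lev 1), mu (id 4, lev 1).
Iteration 2: rows with parent_id in {3,4} -> eps (id 5, lev 2).
Iteration 3: rows with parent_id in {5} -> eta (id 9, lev 3).
Iteration 4: no rows with parent_id in {9}; recursion stops.

eps, eta, mu, omicron, zeta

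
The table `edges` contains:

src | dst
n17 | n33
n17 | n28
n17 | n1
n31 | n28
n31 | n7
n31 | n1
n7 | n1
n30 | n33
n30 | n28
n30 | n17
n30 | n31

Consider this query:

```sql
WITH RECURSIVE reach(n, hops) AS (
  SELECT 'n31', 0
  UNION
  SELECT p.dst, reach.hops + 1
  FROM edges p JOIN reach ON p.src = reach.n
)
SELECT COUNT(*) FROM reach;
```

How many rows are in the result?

5

Base: (n31, hops=0).
Iteration 1: edges from {n31} -> (n1, hops=1), (n28, hops=1), (n7, hops=1).
Iteration 2: edges from {n1,n28,n7} -> (n1, hops=2).
Iteration 3: no outgoing edges from {n1}; recursion stops.
Total rows emitted: 5.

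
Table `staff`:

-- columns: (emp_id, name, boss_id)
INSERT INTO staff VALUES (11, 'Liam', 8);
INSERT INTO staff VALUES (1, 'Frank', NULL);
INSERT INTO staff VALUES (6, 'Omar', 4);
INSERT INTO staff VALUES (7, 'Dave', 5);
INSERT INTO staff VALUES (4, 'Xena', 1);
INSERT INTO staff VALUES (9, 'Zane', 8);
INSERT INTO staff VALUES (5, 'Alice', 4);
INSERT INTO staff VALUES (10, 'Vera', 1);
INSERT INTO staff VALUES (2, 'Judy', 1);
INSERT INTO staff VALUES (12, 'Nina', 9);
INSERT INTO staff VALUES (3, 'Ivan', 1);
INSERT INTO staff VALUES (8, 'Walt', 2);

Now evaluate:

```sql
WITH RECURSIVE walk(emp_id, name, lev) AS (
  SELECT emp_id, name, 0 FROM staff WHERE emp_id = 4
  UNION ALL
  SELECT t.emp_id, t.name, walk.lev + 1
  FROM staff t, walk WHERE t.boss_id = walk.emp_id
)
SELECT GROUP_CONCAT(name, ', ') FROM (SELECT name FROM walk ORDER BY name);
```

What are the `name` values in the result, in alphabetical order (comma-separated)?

Base: emp_id=4 (Xena) at lev 0.
Iteration 1: rows with boss_id in {4} -> Alice (id 5, lev 1), Omar (id 6, lev 1).
Iteration 2: rows with boss_id in {5,6} -> Dave (id 7, lev 2).
Iteration 3: no rows with boss_id in {7}; recursion stops.

Alice, Dave, Omar, Xena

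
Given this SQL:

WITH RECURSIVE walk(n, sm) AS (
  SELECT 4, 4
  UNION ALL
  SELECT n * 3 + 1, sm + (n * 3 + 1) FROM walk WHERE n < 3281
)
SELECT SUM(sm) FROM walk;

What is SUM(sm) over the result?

Base: n=4, sm=4.
Iteration 1: 4 < 3281 holds -> n = 4 * 3 + 1 = 13, sm = 4 + 13 = 17.
Iteration 2: 13 < 3281 holds -> n = 13 * 3 + 1 = 40, sm = 17 + 40 = 57.
Iteration 3: 40 < 3281 holds -> n = 40 * 3 + 1 = 121, sm = 57 + 121 = 178.
Iteration 4: 121 < 3281 holds -> n = 121 * 3 + 1 = 364, sm = 178 + 364 = 542.
Iteration 5: 364 < 3281 holds -> n = 364 * 3 + 1 = 1093, sm = 542 + 1093 = 1635.
Iteration 6: 1093 < 3281 holds -> n = 1093 * 3 + 1 = 3280, sm = 1635 + 3280 = 4915.
Iteration 7: 3280 < 3281 holds -> n = 3280 * 3 + 1 = 9841, sm = 4915 + 9841 = 14756.
Iteration 8: 9841 < 3281 fails; recursion stops.
SUM(sm) = 4 + 17 + 57 + 178 + 542 + 1635 + 4915 + 14756 = 22104.

22104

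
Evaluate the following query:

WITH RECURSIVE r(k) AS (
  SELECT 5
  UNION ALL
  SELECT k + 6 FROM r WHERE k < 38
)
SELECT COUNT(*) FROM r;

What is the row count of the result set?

Base: k=5.
Iteration 1: 5 < 38 holds -> k = 5 + 6 = 11.
Iteration 2: 11 < 38 holds -> k = 11 + 6 = 17.
Iteration 3: 17 < 38 holds -> k = 17 + 6 = 23.
Iteration 4: 23 < 38 holds -> k = 23 + 6 = 29.
Iteration 5: 29 < 38 holds -> k = 29 + 6 = 35.
Iteration 6: 35 < 38 holds -> k = 35 + 6 = 41.
Iteration 7: 41 < 38 fails; recursion stops.
Total rows emitted: 7.

7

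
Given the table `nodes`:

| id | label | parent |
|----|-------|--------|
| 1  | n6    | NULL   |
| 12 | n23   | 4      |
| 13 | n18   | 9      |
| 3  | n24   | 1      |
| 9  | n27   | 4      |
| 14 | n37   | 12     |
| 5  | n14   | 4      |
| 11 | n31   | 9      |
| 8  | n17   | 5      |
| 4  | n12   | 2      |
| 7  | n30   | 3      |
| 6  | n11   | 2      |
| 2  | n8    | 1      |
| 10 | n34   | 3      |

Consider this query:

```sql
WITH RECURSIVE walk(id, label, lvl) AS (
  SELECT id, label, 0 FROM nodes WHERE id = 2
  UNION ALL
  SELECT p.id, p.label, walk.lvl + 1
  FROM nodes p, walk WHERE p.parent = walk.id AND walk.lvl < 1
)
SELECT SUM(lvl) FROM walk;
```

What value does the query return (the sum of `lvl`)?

2

Base: id=2 (n8) at lvl 0.
Iteration 1: rows with parent in {2} -> n12 (id 4, lvl 1), n11 (id 6, lvl 1).
Iteration 2: lvl < 1 fails for all current rows; recursion stops.
SUM(lvl) = 0 + 1 + 1 = 2.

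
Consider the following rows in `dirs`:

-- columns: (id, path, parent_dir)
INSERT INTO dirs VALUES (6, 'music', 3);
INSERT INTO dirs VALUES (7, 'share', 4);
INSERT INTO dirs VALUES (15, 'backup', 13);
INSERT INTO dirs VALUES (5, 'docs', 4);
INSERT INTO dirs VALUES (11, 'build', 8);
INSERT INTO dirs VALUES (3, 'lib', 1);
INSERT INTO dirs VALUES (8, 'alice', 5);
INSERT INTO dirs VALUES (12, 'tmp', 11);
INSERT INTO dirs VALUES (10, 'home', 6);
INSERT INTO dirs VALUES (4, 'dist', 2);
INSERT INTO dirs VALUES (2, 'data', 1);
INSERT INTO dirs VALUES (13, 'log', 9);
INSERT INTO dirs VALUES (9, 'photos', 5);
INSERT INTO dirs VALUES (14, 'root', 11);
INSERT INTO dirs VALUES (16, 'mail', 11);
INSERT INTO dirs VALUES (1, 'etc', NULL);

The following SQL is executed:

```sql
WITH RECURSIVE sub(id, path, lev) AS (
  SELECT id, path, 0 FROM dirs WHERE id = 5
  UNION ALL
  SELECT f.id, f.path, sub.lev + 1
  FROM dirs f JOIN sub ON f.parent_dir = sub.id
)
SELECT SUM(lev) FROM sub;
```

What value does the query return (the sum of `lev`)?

18

Base: id=5 (docs) at lev 0.
Iteration 1: rows with parent_dir in {5} -> alice (id 8, lev 1), photos (id 9, lev 1).
Iteration 2: rows with parent_dir in {8,9} -> build (id 11, lev 2), log (id 13, lev 2).
Iteration 3: rows with parent_dir in {11,13} -> tmp (id 12, lev 3), root (id 14, lev 3), backup (id 15, lev 3), mail (id 16, lev 3).
Iteration 4: no rows with parent_dir in {12,14,15,16}; recursion stops.
SUM(lev) = 0 + 1 + 1 + 2 + 2 + 3 + 3 + 3 + 3 = 18.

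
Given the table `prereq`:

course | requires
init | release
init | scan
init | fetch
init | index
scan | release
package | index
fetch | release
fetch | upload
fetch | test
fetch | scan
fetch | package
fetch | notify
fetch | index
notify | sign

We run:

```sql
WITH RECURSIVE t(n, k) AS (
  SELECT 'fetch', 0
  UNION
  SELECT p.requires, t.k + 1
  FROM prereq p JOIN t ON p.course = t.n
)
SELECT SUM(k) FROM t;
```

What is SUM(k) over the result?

Base: (fetch, k=0).
Iteration 1: edges from {fetch} -> (index, k=1), (notify, k=1), (package, k=1), (release, k=1), (scan, k=1), (test, k=1), (upload, k=1).
Iteration 2: edges from {index,notify,package,release,scan,test,upload} -> (index, k=2), (release, k=2), (sign, k=2).
Iteration 3: no outgoing edges from {index,release,sign}; recursion stops.
SUM(k) = 0 + 1 + 1 + 1 + 1 + 1 + 1 + 1 + 2 + 2 + 2 = 13.

13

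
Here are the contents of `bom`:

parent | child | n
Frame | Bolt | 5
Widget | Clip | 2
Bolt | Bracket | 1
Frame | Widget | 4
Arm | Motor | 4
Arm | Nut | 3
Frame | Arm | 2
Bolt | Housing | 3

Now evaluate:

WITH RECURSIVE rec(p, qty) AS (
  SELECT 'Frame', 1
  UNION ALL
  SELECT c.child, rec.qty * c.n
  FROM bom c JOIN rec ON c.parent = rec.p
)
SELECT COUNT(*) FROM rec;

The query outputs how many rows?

Base: (Frame, qty=1).
Iteration 1: components of {Frame} -> Arm = 1*2 = 2, Bolt = 1*5 = 5, Widget = 1*4 = 4.
Iteration 2: components of {Arm,Bolt,Widget} -> Bracket = 5*1 = 5, Clip = 4*2 = 8, Housing = 5*3 = 15, Motor = 2*4 = 8, Nut = 2*3 = 6.
Iteration 3: no further components; recursion stops.
Total rows emitted: 9.

9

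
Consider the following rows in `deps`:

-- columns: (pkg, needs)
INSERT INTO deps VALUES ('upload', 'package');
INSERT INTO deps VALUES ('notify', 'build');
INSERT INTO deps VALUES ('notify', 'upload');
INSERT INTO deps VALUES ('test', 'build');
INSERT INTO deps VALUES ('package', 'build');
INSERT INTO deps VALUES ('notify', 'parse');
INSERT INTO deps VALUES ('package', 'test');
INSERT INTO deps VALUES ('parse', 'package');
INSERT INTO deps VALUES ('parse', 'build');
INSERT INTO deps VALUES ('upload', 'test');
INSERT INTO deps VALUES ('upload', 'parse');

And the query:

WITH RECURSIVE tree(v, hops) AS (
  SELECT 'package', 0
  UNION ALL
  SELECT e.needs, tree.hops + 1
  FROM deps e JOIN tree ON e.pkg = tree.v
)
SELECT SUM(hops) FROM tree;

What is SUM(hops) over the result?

Base: (package, hops=0).
Iteration 1: edges from {package} -> (build, hops=1), (test, hops=1).
Iteration 2: edges from {build,test} -> (build, hops=2).
Iteration 3: no outgoing edges from {build}; recursion stops.
SUM(hops) = 0 + 1 + 1 + 2 = 4.

4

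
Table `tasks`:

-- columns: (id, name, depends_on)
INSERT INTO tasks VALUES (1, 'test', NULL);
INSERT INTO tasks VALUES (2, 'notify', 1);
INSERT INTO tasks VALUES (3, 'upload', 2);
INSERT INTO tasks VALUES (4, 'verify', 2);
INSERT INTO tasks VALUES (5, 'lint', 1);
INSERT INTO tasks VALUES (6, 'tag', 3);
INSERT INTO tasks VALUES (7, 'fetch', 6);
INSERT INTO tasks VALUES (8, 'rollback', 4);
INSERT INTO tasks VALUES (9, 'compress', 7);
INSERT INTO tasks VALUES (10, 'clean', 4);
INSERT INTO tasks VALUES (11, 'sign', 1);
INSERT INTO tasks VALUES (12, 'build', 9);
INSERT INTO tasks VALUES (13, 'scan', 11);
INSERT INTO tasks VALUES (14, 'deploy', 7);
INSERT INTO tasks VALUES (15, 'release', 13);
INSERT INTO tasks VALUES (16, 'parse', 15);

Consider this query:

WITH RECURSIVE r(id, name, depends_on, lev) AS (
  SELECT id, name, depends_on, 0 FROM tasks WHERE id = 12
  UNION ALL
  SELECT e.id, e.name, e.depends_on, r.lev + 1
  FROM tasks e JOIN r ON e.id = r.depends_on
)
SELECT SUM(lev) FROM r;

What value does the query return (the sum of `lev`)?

21

Base: id=12 (build), depends_on=9, lev 0.
Iteration 1: join on id=9 -> compress (id 9, depends_on=7, lev 1).
Iteration 2: join on id=7 -> fetch (id 7, depends_on=6, lev 2).
Iteration 3: join on id=6 -> tag (id 6, depends_on=3, lev 3).
Iteration 4: join on id=3 -> upload (id 3, depends_on=2, lev 4).
Iteration 5: join on id=2 -> notify (id 2, depends_on=1, lev 5).
Iteration 6: join on id=1 -> test (id 1, depends_on=NULL, lev 6).
Iteration 7: depends_on is NULL; no match; recursion stops.
SUM(lev) = 0 + 1 + 2 + 3 + 4 + 5 + 6 = 21.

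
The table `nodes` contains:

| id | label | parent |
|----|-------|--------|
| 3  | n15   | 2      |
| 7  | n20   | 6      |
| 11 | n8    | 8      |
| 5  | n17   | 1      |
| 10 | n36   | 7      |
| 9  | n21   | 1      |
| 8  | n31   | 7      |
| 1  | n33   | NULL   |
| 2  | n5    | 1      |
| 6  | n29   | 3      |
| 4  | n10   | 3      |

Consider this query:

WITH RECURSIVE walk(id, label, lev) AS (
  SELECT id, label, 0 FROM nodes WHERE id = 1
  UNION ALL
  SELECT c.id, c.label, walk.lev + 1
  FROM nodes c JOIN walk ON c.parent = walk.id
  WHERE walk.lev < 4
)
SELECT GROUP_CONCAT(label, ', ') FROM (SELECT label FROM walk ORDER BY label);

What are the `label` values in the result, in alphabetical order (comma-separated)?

Base: id=1 (n33) at lev 0.
Iteration 1: rows with parent in {1} -> n5 (id 2, lev 1), n17 (id 5, lev 1), n21 (id 9, lev 1).
Iteration 2: rows with parent in {2,5,9} -> n15 (id 3, lev 2).
Iteration 3: rows with parent in {3} -> n10 (id 4, lev 3), n29 (id 6, lev 3).
Iteration 4: rows with parent in {4,6} -> n20 (id 7, lev 4).
Iteration 5: lev < 4 fails for all current rows; recursion stops.

n10, n15, n17, n20, n21, n29, n33, n5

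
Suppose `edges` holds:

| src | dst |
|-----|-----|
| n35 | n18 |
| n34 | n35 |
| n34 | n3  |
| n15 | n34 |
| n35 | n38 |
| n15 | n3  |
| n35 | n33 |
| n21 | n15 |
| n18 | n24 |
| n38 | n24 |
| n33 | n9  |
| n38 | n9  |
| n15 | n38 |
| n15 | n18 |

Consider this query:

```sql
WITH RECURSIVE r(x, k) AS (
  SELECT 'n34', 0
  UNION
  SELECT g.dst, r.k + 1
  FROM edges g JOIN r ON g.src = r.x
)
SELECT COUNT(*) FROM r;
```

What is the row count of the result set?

Base: (n34, k=0).
Iteration 1: edges from {n34} -> (n3, k=1), (n35, k=1).
Iteration 2: edges from {n3,n35} -> (n18, k=2), (n33, k=2), (n38, k=2).
Iteration 3: edges from {n18,n33,n38} -> (n24, k=3), (n9, k=3). [UNION drops 2 duplicate row(s)]
Iteration 4: no outgoing edges from {n24,n9}; recursion stops.
Total rows emitted: 8.

8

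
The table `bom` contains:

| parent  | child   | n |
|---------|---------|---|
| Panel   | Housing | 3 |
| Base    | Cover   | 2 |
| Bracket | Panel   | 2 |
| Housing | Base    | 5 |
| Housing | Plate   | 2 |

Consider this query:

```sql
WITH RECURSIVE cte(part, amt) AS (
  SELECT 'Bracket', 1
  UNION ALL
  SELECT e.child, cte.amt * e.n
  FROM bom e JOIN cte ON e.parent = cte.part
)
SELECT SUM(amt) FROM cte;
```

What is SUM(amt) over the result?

Base: (Bracket, amt=1).
Iteration 1: components of {Bracket} -> Panel = 1*2 = 2.
Iteration 2: components of {Panel} -> Housing = 2*3 = 6.
Iteration 3: components of {Housing} -> Base = 6*5 = 30, Plate = 6*2 = 12.
Iteration 4: components of {Base,Plate} -> Cover = 30*2 = 60.
Iteration 5: no further components; recursion stops.
SUM(amt) = 1 + 2 + 6 + 30 + 12 + 60 = 111.

111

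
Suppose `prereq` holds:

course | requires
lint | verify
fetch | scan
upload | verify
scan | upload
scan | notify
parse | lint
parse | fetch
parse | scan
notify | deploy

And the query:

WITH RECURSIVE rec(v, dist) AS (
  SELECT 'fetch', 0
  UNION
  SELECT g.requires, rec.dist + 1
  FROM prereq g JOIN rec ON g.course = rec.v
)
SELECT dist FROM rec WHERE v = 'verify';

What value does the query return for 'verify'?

3

Base: (fetch, dist=0).
Iteration 1: edges from {fetch} -> (scan, dist=1).
Iteration 2: edges from {scan} -> (notify, dist=2), (upload, dist=2).
Iteration 3: edges from {notify,upload} -> (deploy, dist=3), (verify, dist=3).
Iteration 4: no outgoing edges from {deploy,verify}; recursion stops.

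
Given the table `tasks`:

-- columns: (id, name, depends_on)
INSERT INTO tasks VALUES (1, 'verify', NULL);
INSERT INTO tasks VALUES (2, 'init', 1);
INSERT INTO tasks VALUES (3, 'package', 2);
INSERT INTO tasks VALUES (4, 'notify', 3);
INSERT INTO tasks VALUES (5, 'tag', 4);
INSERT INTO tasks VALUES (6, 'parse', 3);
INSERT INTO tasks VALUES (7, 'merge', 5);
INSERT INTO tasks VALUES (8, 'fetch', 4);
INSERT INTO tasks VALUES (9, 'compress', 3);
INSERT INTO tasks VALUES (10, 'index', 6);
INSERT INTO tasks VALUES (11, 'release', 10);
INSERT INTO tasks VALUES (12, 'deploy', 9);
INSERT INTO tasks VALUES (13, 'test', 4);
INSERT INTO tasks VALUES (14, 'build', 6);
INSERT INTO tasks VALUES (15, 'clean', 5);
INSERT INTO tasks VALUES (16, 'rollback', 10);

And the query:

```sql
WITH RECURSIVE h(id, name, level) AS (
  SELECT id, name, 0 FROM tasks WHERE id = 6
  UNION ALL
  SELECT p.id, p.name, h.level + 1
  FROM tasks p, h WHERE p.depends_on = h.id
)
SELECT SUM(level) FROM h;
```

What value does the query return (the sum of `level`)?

6

Base: id=6 (parse) at level 0.
Iteration 1: rows with depends_on in {6} -> index (id 10, level 1), build (id 14, level 1).
Iteration 2: rows with depends_on in {10,14} -> release (id 11, level 2), rollback (id 16, level 2).
Iteration 3: no rows with depends_on in {11,16}; recursion stops.
SUM(level) = 0 + 1 + 1 + 2 + 2 = 6.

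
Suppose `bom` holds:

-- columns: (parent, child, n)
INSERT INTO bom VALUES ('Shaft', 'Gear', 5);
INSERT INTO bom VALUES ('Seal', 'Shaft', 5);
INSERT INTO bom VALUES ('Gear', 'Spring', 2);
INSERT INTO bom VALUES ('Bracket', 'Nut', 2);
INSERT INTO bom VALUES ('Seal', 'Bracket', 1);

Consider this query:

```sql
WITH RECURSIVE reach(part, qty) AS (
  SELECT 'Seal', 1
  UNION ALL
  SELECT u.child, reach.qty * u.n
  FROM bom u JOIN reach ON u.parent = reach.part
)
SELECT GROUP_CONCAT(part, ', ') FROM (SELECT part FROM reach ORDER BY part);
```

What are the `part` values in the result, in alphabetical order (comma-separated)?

Bracket, Gear, Nut, Seal, Shaft, Spring

Base: (Seal, qty=1).
Iteration 1: components of {Seal} -> Bracket = 1*1 = 1, Shaft = 1*5 = 5.
Iteration 2: components of {Bracket,Shaft} -> Gear = 5*5 = 25, Nut = 1*2 = 2.
Iteration 3: components of {Gear,Nut} -> Spring = 25*2 = 50.
Iteration 4: no further components; recursion stops.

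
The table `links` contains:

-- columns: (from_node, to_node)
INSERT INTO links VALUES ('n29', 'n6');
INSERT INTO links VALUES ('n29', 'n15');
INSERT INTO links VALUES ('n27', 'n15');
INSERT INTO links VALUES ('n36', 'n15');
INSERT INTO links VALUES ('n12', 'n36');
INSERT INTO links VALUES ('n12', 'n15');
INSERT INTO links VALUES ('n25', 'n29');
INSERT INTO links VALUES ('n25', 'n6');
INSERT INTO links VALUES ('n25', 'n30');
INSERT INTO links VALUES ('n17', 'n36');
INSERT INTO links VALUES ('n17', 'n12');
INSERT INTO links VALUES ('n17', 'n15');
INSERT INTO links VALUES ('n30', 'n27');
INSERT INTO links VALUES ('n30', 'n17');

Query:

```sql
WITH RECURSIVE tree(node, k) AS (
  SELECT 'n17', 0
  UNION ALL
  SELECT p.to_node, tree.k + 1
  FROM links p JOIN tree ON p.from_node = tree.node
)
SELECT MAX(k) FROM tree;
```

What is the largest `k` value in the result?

3

Base: (n17, k=0).
Iteration 1: edges from {n17} -> (n12, k=1), (n15, k=1), (n36, k=1).
Iteration 2: edges from {n12,n15,n36} -> (n15, k=2) x2, (n36, k=2). [UNION ALL keeps all 3 new rows, including repeats]
Iteration 3: edges from {n15,n36} -> (n15, k=3).
Iteration 4: no outgoing edges from {n15}; recursion stops.
k values: 0, 1, 1, 1, 2, 2, 2, 3; the maximum is 3.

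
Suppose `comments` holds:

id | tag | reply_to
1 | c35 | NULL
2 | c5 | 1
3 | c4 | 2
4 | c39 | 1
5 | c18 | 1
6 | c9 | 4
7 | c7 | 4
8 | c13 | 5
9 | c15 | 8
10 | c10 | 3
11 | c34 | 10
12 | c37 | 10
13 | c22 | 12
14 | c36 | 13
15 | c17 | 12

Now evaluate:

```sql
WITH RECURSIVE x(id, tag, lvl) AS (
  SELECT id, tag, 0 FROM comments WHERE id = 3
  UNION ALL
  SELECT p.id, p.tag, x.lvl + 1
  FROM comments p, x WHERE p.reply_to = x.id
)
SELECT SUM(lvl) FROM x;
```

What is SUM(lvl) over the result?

15

Base: id=3 (c4) at lvl 0.
Iteration 1: rows with reply_to in {3} -> c10 (id 10, lvl 1).
Iteration 2: rows with reply_to in {10} -> c34 (id 11, lvl 2), c37 (id 12, lvl 2).
Iteration 3: rows with reply_to in {11,12} -> c22 (id 13, lvl 3), c17 (id 15, lvl 3).
Iteration 4: rows with reply_to in {13,15} -> c36 (id 14, lvl 4).
Iteration 5: no rows with reply_to in {14}; recursion stops.
SUM(lvl) = 0 + 1 + 2 + 2 + 3 + 3 + 4 = 15.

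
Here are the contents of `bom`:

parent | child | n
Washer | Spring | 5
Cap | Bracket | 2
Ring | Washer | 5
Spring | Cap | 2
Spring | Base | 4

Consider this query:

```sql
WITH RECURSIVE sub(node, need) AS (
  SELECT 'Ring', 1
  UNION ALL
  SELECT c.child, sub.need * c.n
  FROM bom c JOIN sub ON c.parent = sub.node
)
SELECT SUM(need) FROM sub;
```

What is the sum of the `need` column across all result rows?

281

Base: (Ring, need=1).
Iteration 1: components of {Ring} -> Washer = 1*5 = 5.
Iteration 2: components of {Washer} -> Spring = 5*5 = 25.
Iteration 3: components of {Spring} -> Base = 25*4 = 100, Cap = 25*2 = 50.
Iteration 4: components of {Base,Cap} -> Bracket = 50*2 = 100.
Iteration 5: no further components; recursion stops.
SUM(need) = 1 + 5 + 25 + 100 + 50 + 100 = 281.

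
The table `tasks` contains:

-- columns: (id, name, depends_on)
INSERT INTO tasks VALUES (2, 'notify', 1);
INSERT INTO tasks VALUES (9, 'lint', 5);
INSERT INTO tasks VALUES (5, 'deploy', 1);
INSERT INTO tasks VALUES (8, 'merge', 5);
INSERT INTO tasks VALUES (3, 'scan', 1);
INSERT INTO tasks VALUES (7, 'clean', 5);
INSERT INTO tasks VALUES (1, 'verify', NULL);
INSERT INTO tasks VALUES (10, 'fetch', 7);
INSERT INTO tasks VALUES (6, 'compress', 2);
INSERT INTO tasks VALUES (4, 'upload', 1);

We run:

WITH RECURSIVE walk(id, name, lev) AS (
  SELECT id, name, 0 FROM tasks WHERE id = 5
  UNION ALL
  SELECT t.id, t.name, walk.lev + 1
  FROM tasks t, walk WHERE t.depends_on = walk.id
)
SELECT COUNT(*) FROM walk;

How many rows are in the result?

Base: id=5 (deploy) at lev 0.
Iteration 1: rows with depends_on in {5} -> clean (id 7, lev 1), merge (id 8, lev 1), lint (id 9, lev 1).
Iteration 2: rows with depends_on in {7,8,9} -> fetch (id 10, lev 2).
Iteration 3: no rows with depends_on in {10}; recursion stops.
Total rows emitted: 5.

5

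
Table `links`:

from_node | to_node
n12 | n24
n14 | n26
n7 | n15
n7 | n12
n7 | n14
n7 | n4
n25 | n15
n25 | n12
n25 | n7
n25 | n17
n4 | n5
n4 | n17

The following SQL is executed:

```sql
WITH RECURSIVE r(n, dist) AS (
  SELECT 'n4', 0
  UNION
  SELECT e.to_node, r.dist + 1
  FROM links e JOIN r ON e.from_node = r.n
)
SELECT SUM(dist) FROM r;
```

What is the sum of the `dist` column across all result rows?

Base: (n4, dist=0).
Iteration 1: edges from {n4} -> (n17, dist=1), (n5, dist=1).
Iteration 2: no outgoing edges from {n17,n5}; recursion stops.
SUM(dist) = 0 + 1 + 1 = 2.

2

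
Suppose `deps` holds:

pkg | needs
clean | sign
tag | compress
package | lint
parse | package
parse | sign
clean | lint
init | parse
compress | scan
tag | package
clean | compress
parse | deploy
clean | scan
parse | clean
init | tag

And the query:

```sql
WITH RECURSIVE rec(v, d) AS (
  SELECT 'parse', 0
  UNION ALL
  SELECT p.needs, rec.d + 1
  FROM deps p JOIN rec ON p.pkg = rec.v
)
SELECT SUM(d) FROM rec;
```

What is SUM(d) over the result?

17

Base: (parse, d=0).
Iteration 1: edges from {parse} -> (clean, d=1), (deploy, d=1), (package, d=1), (sign, d=1).
Iteration 2: edges from {clean,deploy,package,sign} -> (compress, d=2), (lint, d=2) x2, (scan, d=2), (sign, d=2). [UNION ALL keeps all 5 new rows, including repeats]
Iteration 3: edges from {compress,lint,scan,sign} -> (scan, d=3).
Iteration 4: no outgoing edges from {scan}; recursion stops.
SUM(d) = 0 + 1 + 1 + 1 + 1 + 2 + 2 + 2 + 2 + 2 + 3 = 17.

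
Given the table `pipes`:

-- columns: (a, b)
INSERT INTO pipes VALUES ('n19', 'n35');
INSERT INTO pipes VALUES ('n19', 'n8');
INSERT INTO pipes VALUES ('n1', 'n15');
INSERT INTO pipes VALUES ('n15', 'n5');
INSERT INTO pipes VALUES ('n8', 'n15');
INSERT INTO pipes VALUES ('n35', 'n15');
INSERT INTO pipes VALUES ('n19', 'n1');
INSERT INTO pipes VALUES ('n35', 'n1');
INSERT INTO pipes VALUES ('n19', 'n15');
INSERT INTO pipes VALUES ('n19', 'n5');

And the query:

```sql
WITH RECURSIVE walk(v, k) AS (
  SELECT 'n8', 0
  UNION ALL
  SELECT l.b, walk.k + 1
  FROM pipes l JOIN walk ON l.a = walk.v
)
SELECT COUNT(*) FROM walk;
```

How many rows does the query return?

Base: (n8, k=0).
Iteration 1: edges from {n8} -> (n15, k=1).
Iteration 2: edges from {n15} -> (n5, k=2).
Iteration 3: no outgoing edges from {n5}; recursion stops.
Total rows emitted: 3.

3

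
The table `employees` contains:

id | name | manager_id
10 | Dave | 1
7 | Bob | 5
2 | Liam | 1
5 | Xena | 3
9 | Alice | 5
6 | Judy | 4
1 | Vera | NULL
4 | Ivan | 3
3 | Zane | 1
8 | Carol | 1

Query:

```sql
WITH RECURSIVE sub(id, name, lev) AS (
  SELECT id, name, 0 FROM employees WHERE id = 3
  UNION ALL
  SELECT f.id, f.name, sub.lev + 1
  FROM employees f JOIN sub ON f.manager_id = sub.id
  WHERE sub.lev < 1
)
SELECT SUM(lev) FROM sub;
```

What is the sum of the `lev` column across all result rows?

Base: id=3 (Zane) at lev 0.
Iteration 1: rows with manager_id in {3} -> Ivan (id 4, lev 1), Xena (id 5, lev 1).
Iteration 2: lev < 1 fails for all current rows; recursion stops.
SUM(lev) = 0 + 1 + 1 = 2.

2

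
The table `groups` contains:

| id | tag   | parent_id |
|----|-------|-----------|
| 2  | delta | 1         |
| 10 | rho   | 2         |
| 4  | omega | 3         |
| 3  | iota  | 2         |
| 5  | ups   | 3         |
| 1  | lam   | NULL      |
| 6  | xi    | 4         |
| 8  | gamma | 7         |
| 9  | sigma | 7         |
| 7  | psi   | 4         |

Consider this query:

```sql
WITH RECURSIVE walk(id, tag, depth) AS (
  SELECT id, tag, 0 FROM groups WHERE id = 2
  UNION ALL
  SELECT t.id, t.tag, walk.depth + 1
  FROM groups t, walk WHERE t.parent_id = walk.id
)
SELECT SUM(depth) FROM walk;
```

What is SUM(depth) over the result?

20

Base: id=2 (delta) at depth 0.
Iteration 1: rows with parent_id in {2} -> iota (id 3, depth 1), rho (id 10, depth 1).
Iteration 2: rows with parent_id in {3,10} -> omega (id 4, depth 2), ups (id 5, depth 2).
Iteration 3: rows with parent_id in {4,5} -> xi (id 6, depth 3), psi (id 7, depth 3).
Iteration 4: rows with parent_id in {6,7} -> gamma (id 8, depth 4), sigma (id 9, depth 4).
Iteration 5: no rows with parent_id in {8,9}; recursion stops.
SUM(depth) = 0 + 1 + 1 + 2 + 2 + 3 + 3 + 4 + 4 = 20.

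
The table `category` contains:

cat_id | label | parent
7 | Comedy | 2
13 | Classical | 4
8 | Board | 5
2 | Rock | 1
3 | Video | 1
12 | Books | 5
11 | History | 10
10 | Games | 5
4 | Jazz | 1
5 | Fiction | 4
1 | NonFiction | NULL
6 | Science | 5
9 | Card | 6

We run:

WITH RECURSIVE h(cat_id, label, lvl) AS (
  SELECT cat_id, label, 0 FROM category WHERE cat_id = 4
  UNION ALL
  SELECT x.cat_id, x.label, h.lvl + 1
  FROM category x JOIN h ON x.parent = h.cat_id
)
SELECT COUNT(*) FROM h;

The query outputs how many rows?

9

Base: cat_id=4 (Jazz) at lvl 0.
Iteration 1: rows with parent in {4} -> Fiction (id 5, lvl 1), Classical (id 13, lvl 1).
Iteration 2: rows with parent in {5,13} -> Science (id 6, lvl 2), Board (id 8, lvl 2), Games (id 10, lvl 2), Books (id 12, lvl 2).
Iteration 3: rows with parent in {6,8,10,12} -> Card (id 9, lvl 3), History (id 11, lvl 3).
Iteration 4: no rows with parent in {9,11}; recursion stops.
Total rows emitted: 9.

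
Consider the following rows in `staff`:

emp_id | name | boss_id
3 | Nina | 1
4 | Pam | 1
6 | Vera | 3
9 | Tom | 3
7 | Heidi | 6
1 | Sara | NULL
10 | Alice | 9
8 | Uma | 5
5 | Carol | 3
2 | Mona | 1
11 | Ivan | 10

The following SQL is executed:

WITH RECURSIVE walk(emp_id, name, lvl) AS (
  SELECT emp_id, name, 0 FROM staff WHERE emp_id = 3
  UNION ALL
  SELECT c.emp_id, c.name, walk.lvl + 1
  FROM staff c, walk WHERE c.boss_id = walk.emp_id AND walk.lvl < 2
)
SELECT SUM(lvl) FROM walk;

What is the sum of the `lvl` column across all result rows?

9

Base: emp_id=3 (Nina) at lvl 0.
Iteration 1: rows with boss_id in {3} -> Carol (id 5, lvl 1), Vera (id 6, lvl 1), Tom (id 9, lvl 1).
Iteration 2: rows with boss_id in {5,6,9} -> Heidi (id 7, lvl 2), Uma (id 8, lvl 2), Alice (id 10, lvl 2).
Iteration 3: lvl < 2 fails for all current rows; recursion stops.
SUM(lvl) = 0 + 1 + 1 + 1 + 2 + 2 + 2 = 9.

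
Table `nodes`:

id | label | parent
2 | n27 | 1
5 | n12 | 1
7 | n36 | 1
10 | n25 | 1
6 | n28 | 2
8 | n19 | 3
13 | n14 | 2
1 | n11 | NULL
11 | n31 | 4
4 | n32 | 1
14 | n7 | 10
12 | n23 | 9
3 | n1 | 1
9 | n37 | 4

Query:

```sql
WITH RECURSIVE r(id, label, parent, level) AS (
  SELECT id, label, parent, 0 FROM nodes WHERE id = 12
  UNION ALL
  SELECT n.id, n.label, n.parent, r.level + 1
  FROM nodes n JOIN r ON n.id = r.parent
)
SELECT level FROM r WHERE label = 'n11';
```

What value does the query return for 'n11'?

3

Base: id=12 (n23), parent=9, level 0.
Iteration 1: join on id=9 -> n37 (id 9, parent=4, level 1).
Iteration 2: join on id=4 -> n32 (id 4, parent=1, level 2).
Iteration 3: join on id=1 -> n11 (id 1, parent=NULL, level 3).
Iteration 4: parent is NULL; no match; recursion stops.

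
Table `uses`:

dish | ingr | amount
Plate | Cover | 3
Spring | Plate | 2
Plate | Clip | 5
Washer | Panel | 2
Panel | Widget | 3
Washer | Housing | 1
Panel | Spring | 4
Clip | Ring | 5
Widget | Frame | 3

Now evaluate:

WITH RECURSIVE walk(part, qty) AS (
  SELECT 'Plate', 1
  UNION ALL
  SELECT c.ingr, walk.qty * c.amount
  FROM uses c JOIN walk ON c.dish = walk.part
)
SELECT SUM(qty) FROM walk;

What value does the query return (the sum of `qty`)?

34

Base: (Plate, qty=1).
Iteration 1: components of {Plate} -> Clip = 1*5 = 5, Cover = 1*3 = 3.
Iteration 2: components of {Clip,Cover} -> Ring = 5*5 = 25.
Iteration 3: no further components; recursion stops.
SUM(qty) = 1 + 5 + 3 + 25 = 34.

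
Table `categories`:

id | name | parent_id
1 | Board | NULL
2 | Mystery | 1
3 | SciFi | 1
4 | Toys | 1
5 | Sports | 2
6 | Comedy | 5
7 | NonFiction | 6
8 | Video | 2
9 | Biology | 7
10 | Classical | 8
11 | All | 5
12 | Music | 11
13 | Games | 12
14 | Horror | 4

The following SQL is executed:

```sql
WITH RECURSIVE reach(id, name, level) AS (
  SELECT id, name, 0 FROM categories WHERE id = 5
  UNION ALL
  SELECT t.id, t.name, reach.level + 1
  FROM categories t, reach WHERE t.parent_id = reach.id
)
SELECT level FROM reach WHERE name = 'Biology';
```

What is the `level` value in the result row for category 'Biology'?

3

Base: id=5 (Sports) at level 0.
Iteration 1: rows with parent_id in {5} -> Comedy (id 6, level 1), All (id 11, level 1).
Iteration 2: rows with parent_id in {6,11} -> NonFiction (id 7, level 2), Music (id 12, level 2).
Iteration 3: rows with parent_id in {7,12} -> Biology (id 9, level 3), Games (id 13, level 3).
Iteration 4: no rows with parent_id in {9,13}; recursion stops.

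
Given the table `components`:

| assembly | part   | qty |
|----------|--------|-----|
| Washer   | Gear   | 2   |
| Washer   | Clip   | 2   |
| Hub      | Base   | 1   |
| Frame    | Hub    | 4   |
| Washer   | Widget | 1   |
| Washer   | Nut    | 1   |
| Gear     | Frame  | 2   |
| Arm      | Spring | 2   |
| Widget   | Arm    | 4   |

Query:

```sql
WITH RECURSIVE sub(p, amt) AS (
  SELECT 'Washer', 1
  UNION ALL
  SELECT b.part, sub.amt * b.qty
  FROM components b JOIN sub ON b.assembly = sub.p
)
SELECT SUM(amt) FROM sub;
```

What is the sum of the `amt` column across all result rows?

55

Base: (Washer, amt=1).
Iteration 1: components of {Washer} -> Clip = 1*2 = 2, Gear = 1*2 = 2, Nut = 1*1 = 1, Widget = 1*1 = 1.
Iteration 2: components of {Clip,Gear,Nut,Widget} -> Arm = 1*4 = 4, Frame = 2*2 = 4.
Iteration 3: components of {Arm,Frame} -> Hub = 4*4 = 16, Spring = 4*2 = 8.
Iteration 4: components of {Hub,Spring} -> Base = 16*1 = 16.
Iteration 5: no further components; recursion stops.
SUM(amt) = 1 + 1 + 2 + 2 + 1 + 4 + 4 + 8 + 16 + 16 = 55.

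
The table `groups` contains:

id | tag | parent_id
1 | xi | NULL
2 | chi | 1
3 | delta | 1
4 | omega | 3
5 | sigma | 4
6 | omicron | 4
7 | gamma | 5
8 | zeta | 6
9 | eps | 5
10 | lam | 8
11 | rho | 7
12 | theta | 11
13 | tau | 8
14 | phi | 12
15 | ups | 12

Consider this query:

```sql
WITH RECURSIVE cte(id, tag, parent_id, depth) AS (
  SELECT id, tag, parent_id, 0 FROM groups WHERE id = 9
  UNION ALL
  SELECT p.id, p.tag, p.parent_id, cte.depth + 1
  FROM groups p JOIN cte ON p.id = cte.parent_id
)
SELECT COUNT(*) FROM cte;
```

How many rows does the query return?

Base: id=9 (eps), parent_id=5, depth 0.
Iteration 1: join on id=5 -> sigma (id 5, parent_id=4, depth 1).
Iteration 2: join on id=4 -> omega (id 4, parent_id=3, depth 2).
Iteration 3: join on id=3 -> delta (id 3, parent_id=1, depth 3).
Iteration 4: join on id=1 -> xi (id 1, parent_id=NULL, depth 4).
Iteration 5: parent_id is NULL; no match; recursion stops.
Total rows emitted: 5.

5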